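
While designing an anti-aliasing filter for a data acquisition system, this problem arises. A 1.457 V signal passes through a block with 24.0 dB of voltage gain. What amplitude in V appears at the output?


Output voltage from dB gain:
V_out = V_in * 10^(gain_dB / 20)
      = 1.457 * 10^(24.0 / 20)
      = 1.457 * 15.848932
      = 23.0919 V

23.0919 V


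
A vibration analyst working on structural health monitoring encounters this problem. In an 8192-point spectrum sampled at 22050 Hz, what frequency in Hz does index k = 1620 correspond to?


Frequency of DFT bin k:
f_k = k * fs / N
    = 1620 * 22050 / 8192
    = 35721000 / 8192
    = 4360.474 Hz

4360.474 Hz


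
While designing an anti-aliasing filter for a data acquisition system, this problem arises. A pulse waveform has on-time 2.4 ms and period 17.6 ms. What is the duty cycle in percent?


Duty cycle as a percentage:
DC = (t_on / T) * 100
   = (2.4 / 17.6) * 100
   = 0.136364 * 100
   = 13.64 %

13.64 %


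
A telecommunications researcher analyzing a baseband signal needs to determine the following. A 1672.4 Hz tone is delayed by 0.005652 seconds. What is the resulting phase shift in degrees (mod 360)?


Phase shift from frequency and time delay:
phi = 360 * f * t_delay
    = 360 * 1672.4 * 0.005652
    = 3402.87 degrees
    mod 360 = 162.87 degrees

162.87 degrees


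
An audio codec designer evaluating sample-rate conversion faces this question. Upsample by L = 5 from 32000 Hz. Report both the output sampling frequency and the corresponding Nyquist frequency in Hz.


Step 1 — output sample rate after interpolation by L:
fs_out = L * fs_in = 5 * 32000 = 160000 Hz

Step 2 — Nyquist frequency of the output stream:
f_Nyq = fs_out / 2 = 160000 / 2 = 80000.0 Hz

fs_out = 160000 Hz; f_Nyquist = 80000.0 Hz


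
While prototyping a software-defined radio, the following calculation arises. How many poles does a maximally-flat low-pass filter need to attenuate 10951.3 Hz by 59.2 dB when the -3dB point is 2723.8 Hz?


Butterworth filter order formula:
n = log10(10^(A/10) - 1) / (2 * log10(f_stop/f_pass))
10^(59.2/10) - 1 = 831762.7711
f_stop/f_pass = 10951.3 / 2723.8 = 4.0206
n = 4.8983 -> ceil = 5

5


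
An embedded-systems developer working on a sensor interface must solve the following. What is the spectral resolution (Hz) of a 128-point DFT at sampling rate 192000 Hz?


DFT frequency resolution:
df = fs / N
   = 192000 / 128
   = 1500.0 Hz

1500.0 Hz


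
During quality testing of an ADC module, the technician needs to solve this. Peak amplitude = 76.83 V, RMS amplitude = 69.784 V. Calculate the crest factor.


Crest factor is the ratio of peak to RMS:
CF = V_peak / V_rms
   = 76.83 / 69.784
   = 1.101

1.101


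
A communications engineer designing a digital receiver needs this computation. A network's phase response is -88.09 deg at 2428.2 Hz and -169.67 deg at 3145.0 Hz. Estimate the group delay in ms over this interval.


Group delay from phase difference:
tau = -d(phi)/d(omega)
d(phi) = -81.58 deg = -1.42384 rad
d(omega) = 2*pi*(3145.0 - 2428.2) = 4503.7872 rad/s
tau = -(-1.42384) / 4503.7872
    = 0.3161 ms

0.3161 ms


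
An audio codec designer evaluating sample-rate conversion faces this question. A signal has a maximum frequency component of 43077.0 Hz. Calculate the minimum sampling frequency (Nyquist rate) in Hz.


The Nyquist rate is twice the maximum frequency component.
fs_min = 2 * fmax
      = 2 * 43077.0
      = 86154.0 Hz

86154.0


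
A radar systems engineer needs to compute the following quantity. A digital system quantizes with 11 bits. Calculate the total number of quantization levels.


Number of quantization levels = 2^N
= 2^11
= 2048

2048


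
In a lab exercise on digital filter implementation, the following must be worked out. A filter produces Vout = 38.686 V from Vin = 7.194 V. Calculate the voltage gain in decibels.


Voltage gain in dB:
G = 20 * log10(Vout / Vin)
  = 20 * log10(38.686 / 7.194)
  = 20 * log10(5.377537)
  = 20 * 0.730583
  = 14.61 dB

14.61 dB


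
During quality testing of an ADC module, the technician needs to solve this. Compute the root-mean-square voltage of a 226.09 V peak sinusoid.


RMS voltage for a sinusoidal waveform:
V_rms = V_peak / sqrt(2)
      = 226.09 / 1.414214
      = 159.87 V

159.87 V


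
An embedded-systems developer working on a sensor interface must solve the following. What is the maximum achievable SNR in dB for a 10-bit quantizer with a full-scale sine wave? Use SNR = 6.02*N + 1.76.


Theoretical SNR for a full-scale sinusoid:
SNR = 6.02 * N + 1.76
    = 6.02 * 10 + 1.76
    = 60.2 + 1.76
    = 61.96 dB

61.96 dB


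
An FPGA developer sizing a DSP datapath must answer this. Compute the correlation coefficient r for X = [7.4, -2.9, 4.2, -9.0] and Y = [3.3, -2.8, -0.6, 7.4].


Pearson correlation coefficient (population):
r = cov(X,Y) / (std(X) * std(Y))
Mean X = -0.075, Mean Y = 1.825
Cov(X,Y) = -9.008125
Std(X) = 6.359786, Std(Y) = 3.889971
r = -0.3641

-0.3641


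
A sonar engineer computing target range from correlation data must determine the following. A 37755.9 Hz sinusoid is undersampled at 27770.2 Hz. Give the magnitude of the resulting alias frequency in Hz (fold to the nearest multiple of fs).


Compute the nearest integer multiple of fs to the signal:
n = round(37755.9 / 27770.2) = 1
f_alias = |37755.9 - 1 * 27770.2|
        = |37755.9 - 27770.2|
        = 9985.7 Hz

9985.7


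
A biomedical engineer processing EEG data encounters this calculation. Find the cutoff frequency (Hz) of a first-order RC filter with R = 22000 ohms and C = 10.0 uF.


Cutoff frequency of a first-order RC filter:
fc = 1 / (2 * pi * R * C)
C = 10.0 uF = 1e-05 F
fc = 1 / (2 * pi * 22000 * 1e-05)
   = 1 / 1.3823007675795
   = 0.723432 Hz

0.723432 Hz


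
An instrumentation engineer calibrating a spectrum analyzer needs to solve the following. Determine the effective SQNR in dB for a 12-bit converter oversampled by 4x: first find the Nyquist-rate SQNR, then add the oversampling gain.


Step 1 — baseline SQNR at Nyquist:
SQNR_base = 6.02*N + 1.76
          = 6.02*12 + 1.76
          = 74.0 dB

Step 2 — oversampling processing gain:
G = 10*log10(OSR) = 10*log10(4) = 6.02 dB

Step 3 — total:
SQNR_total = 74.0 + 6.02 = 80.02 dB

Base SQNR = 74.0 dB; oversampled SQNR = 80.02 dB


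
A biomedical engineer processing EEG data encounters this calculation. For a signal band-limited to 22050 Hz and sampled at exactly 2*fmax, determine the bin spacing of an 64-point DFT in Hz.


Step 1 — Nyquist sampling rate:
fs = 2 * fmax = 2 * 22050 = 44100 Hz

Step 2 — DFT bin spacing:
df = fs / N = 44100 / 64 = 689.0625 Hz

689.0625 Hz


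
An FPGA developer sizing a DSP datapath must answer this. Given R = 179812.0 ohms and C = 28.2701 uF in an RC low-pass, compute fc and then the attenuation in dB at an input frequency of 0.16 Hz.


Step 1 — cutoff frequency:
fc = 1 / (2*pi*R*C)
C = 28.2701 uF = 2.82701e-05 F
fc = 1 / (2*pi*179812.0*2.82701e-05)
   = 0.0313094 Hz

Step 2 — magnitude at f = 0.16 Hz:
|H(f)| = 1 / sqrt(1 + (f/fc)^2)
f/fc = 0.16 / 0.0313094 = 5.110286
|H| = 1 / sqrt(1 + 26.115023) = 0.1920415
|H|_dB = 20*log10(0.1920415) = -14.33 dB

fc = 0.0313094 Hz; |H(0.16 Hz)| = -14.33 dB


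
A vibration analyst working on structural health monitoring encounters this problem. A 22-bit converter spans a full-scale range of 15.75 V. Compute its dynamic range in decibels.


Dynamic range from full-scale to LSB:
V_min = V_max / 2^bits = 15.75 / 2^22
DR = 20 * log10(V_max / V_min)
   = 20 * log10(2^22)
   = 20 * 22 * log10(2)
   = 132.45 dB

132.45 dB


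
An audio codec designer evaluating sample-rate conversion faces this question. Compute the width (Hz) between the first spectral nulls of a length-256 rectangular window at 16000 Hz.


Main lobe width for a rectangular window:
Width = 2 * fs / N
      = 2 * 16000 / 256
      = 32000 / 256
      = 125.0 Hz

125.0 Hz


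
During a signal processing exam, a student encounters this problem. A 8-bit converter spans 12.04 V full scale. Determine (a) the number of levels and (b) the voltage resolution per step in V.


Step 1 — number of quantization levels:
L = 2^N = 2^8 = 256

Step 2 — LSB step size:
delta = Vfs / L
      = 12.04 / 256
      = 0.04703125 V

Levels = 256; step size = 0.04703125 V


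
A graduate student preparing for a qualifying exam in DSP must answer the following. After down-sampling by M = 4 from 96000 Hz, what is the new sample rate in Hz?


Decimation reduces the sample rate:
fs_out = fs_in / M
       = 96000 / 4
       = 24000.0 Hz

24000.0 Hz


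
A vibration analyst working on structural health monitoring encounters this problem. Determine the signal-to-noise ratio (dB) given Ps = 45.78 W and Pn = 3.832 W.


SNR in decibels:
SNR = 10 * log10(Ps / Pn)
    = 10 * log10(45.78 / 3.832)
    = 10 * log10(11.9468)
    = 10 * 1.0773
    = 10.77 dB

10.77 dB


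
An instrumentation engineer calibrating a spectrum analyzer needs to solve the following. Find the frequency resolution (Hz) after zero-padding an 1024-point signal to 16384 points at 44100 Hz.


Frequency resolution after zero-padding:
N_padded = 1024 * 16 = 16384
df = fs / N_padded
   = 44100 / 16384
   = 2.6917 Hz

2.6917 Hz


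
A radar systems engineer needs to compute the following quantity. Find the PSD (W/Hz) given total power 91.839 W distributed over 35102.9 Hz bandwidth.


Power spectral density:
PSD = P / BW
    = 91.839 / 35102.9
    = 0.00261628 W/Hz

0.00261628 W/Hz


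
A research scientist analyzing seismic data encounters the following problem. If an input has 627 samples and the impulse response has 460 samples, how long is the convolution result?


Linear convolution output length:
L = N + M - 1
  = 627 + 460 - 1
  = 1086 samples

1086


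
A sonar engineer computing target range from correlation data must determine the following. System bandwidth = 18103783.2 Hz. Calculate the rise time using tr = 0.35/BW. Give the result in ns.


Rise time from bandwidth relationship:
tr = 0.35 / BW
   = 0.35 / 18103783.2
   = 1.933297566e-08 s
   = 19.333 ns

19.333 ns


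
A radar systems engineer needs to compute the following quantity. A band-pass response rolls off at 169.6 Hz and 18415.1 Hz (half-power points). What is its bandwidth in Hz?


Bandwidth is the difference of -3dB frequencies:
BW = f_high - f_low
   = 18415.1 - 169.6
   = 18245.5 Hz

18245.5 Hz


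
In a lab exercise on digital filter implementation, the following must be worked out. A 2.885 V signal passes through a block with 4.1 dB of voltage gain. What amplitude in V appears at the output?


Output voltage from dB gain:
V_out = V_in * 10^(gain_dB / 20)
      = 2.885 * 10^(4.1 / 20)
      = 2.885 * 1.603245
      = 4.6254 V

4.6254 V


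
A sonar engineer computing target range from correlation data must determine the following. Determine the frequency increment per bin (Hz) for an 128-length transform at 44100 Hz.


DFT frequency resolution:
df = fs / N
   = 44100 / 128
   = 344.5312 Hz

344.5312 Hz


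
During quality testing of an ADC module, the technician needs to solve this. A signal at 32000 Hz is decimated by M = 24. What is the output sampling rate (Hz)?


Decimation reduces the sample rate:
fs_out = fs_in / M
       = 32000 / 24
       = 1333.3333 Hz

1333.3333 Hz


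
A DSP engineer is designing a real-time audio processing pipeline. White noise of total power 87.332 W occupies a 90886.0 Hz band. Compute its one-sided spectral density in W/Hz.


Power spectral density:
PSD = P / BW
    = 87.332 / 90886.0
    = 0.0009609 W/Hz

0.0009609 W/Hz


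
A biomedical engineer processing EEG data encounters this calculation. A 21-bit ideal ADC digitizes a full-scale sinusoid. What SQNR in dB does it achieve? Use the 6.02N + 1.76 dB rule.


Theoretical SNR for a full-scale sinusoid:
SNR = 6.02 * N + 1.76
    = 6.02 * 21 + 1.76
    = 126.42 + 1.76
    = 128.18 dB

128.18 dB


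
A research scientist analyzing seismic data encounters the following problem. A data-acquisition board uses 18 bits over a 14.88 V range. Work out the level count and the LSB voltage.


Step 1 — number of quantization levels:
L = 2^N = 2^18 = 262144

Step 2 — LSB step size:
delta = Vfs / L
      = 14.88 / 262144
      = 5.676e-05 V

Levels = 262144; step size = 5.676e-05 V


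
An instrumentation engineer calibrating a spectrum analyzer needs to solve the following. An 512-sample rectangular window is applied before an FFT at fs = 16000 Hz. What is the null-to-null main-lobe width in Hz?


Main lobe width for a rectangular window:
Width = 2 * fs / N
      = 2 * 16000 / 512
      = 32000 / 512
      = 62.5 Hz

62.5 Hz


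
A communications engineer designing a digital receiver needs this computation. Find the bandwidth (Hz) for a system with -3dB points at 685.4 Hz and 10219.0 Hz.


Bandwidth is the difference of -3dB frequencies:
BW = f_high - f_low
   = 10219.0 - 685.4
   = 9533.6 Hz

9533.6 Hz


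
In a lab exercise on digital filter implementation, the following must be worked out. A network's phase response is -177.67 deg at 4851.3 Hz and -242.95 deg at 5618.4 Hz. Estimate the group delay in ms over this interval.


Group delay from phase difference:
tau = -d(phi)/d(omega)
d(phi) = -65.28 deg = -1.139351 rad
d(omega) = 2*pi*(5618.4 - 4851.3) = 4819.8314 rad/s
tau = -(-1.139351) / 4819.8314
    = 0.2364 ms

0.2364 ms


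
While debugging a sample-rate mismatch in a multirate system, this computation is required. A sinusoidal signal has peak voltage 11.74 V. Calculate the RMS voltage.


RMS voltage for a sinusoidal waveform:
V_rms = V_peak / sqrt(2)
      = 11.74 / 1.414214
      = 8.301 V

8.301 V


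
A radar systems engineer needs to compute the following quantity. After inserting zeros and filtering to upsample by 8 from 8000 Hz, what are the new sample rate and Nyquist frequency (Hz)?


Step 1 — output sample rate after interpolation by L:
fs_out = L * fs_in = 8 * 8000 = 64000 Hz

Step 2 — Nyquist frequency of the output stream:
f_Nyq = fs_out / 2 = 64000 / 2 = 32000.0 Hz

fs_out = 64000 Hz; f_Nyquist = 32000.0 Hz


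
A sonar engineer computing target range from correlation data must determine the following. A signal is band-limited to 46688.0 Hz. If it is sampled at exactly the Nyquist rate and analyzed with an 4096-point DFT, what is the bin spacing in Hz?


Step 1 — Nyquist sampling rate:
fs = 2 * fmax = 2 * 46688.0 = 93376.0 Hz

Step 2 — DFT bin spacing:
df = fs / N = 93376.0 / 4096 = 22.7969 Hz

22.7969 Hz


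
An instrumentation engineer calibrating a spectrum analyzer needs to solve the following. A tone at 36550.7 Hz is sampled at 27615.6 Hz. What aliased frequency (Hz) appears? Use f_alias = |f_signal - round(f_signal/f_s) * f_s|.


Compute the nearest integer multiple of fs to the signal:
n = round(36550.7 / 27615.6) = 1
f_alias = |36550.7 - 1 * 27615.6|
        = |36550.7 - 27615.6|
        = 8935.1 Hz

8935.1


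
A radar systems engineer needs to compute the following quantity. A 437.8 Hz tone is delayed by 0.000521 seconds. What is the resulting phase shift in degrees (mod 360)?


Phase shift from frequency and time delay:
phi = 360 * f * t_delay
    = 360 * 437.8 * 0.000521
    = 82.11 degrees
    mod 360 = 82.11 degrees

82.11 degrees


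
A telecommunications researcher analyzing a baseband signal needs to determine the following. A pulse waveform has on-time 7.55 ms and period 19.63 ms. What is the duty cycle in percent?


Duty cycle as a percentage:
DC = (t_on / T) * 100
   = (7.55 / 19.63) * 100
   = 0.384615 * 100
   = 38.46 %

38.46 %


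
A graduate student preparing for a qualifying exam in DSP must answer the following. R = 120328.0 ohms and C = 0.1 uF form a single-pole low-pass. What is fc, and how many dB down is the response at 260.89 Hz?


Step 1 — cutoff frequency:
fc = 1 / (2*pi*R*C)
C = 0.1 uF = 1e-07 F
fc = 1 / (2*pi*120328.0*1e-07)
   = 13.2268 Hz

Step 2 — magnitude at f = 260.89 Hz:
|H(f)| = 1 / sqrt(1 + (f/fc)^2)
f/fc = 260.89 / 13.2268 = 19.724348
|H| = 1 / sqrt(1 + 389.049904) = 0.0506337
|H|_dB = 20*log10(0.0506337) = -25.91 dB

fc = 13.2268 Hz; |H(260.89 Hz)| = -25.91 dB


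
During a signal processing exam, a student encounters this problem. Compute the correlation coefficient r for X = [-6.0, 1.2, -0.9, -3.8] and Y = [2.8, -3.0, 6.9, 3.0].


Pearson correlation coefficient (population):
r = cov(X,Y) / (std(X) * std(Y))
Mean X = -2.375, Mean Y = 2.425
Cov(X,Y) = -3.743125
Std(X) = 2.744426, Std(Y) = 3.53297
r = -0.386

-0.386


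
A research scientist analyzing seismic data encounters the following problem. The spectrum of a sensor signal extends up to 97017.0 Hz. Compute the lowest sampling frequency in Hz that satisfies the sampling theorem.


The Nyquist rate is twice the maximum frequency component.
fs_min = 2 * fmax
      = 2 * 97017.0
      = 194034.0 Hz

194034.0


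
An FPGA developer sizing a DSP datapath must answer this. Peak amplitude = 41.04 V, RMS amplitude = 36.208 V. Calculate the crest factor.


Crest factor is the ratio of peak to RMS:
CF = V_peak / V_rms
   = 41.04 / 36.208
   = 1.1335

1.1335


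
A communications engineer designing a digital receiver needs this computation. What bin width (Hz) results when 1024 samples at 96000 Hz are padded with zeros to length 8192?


Frequency resolution after zero-padding:
N_padded = 1024 * 8 = 8192
df = fs / N_padded
   = 96000 / 8192
   = 11.7188 Hz

11.7188 Hz


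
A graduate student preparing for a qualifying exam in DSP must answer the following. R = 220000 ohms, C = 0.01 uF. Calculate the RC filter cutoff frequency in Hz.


Cutoff frequency of a first-order RC filter:
fc = 1 / (2 * pi * R * C)
C = 0.01 uF = 1e-08 F
fc = 1 / (2 * pi * 220000 * 1e-08)
   = 1 / 0.013823007675795
   = 72.343156 Hz

72.343156 Hz


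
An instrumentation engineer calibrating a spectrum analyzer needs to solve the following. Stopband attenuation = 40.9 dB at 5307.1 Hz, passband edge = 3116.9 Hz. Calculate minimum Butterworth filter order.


Butterworth filter order formula:
n = log10(10^(A/10) - 1) / (2 * log10(f_stop/f_pass))
10^(40.9/10) - 1 = 12301.6877
f_stop/f_pass = 5307.1 / 3116.9 = 1.7027
n = 8.8476 -> ceil = 9

9


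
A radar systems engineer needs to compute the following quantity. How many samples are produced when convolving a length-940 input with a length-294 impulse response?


Linear convolution output length:
L = N + M - 1
  = 940 + 294 - 1
  = 1233 samples

1233


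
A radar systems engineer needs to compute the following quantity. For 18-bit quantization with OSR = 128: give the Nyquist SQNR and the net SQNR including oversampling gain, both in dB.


Step 1 — baseline SQNR at Nyquist:
SQNR_base = 6.02*N + 1.76
          = 6.02*18 + 1.76
          = 110.12 dB

Step 2 — oversampling processing gain:
G = 10*log10(OSR) = 10*log10(128) = 21.07 dB

Step 3 — total:
SQNR_total = 110.12 + 21.07 = 131.19 dB

Base SQNR = 110.12 dB; oversampled SQNR = 131.19 dB


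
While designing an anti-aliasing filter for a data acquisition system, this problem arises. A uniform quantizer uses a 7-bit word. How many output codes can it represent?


Number of quantization levels = 2^N
= 2^7
= 128

128


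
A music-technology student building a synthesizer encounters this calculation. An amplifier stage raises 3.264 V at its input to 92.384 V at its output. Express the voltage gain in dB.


Voltage gain in dB:
G = 20 * log10(Vout / Vin)
  = 20 * log10(92.384 / 3.264)
  = 20 * log10(28.303922)
  = 20 * 1.451847
  = 29.04 dB

29.04 dB


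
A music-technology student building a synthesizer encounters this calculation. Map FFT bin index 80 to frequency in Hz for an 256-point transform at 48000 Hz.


Frequency of DFT bin k:
f_k = k * fs / N
    = 80 * 48000 / 256
    = 3840000 / 256
    = 15000.0 Hz

15000.0 Hz


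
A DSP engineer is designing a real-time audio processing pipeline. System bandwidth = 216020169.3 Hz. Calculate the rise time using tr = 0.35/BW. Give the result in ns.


Rise time from bandwidth relationship:
tr = 0.35 / BW
   = 0.35 / 216020169.3
   = 1.62021908e-09 s
   = 1.6202 ns

1.6202 ns


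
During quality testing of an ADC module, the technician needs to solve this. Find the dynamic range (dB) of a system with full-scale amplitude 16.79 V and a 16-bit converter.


Dynamic range from full-scale to LSB:
V_min = V_max / 2^bits = 16.79 / 2^16
DR = 20 * log10(V_max / V_min)
   = 20 * log10(2^16)
   = 20 * 16 * log10(2)
   = 96.33 dB

96.33 dB


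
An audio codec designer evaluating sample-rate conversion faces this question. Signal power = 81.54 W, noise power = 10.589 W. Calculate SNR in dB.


SNR in decibels:
SNR = 10 * log10(Ps / Pn)
    = 10 * log10(81.54 / 10.589)
    = 10 * log10(7.7004)
    = 10 * 0.8865
    = 8.87 dB

8.87 dB


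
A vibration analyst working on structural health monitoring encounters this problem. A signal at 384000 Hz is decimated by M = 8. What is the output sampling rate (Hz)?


Decimation reduces the sample rate:
fs_out = fs_in / M
       = 384000 / 8
       = 48000.0 Hz

48000.0 Hz


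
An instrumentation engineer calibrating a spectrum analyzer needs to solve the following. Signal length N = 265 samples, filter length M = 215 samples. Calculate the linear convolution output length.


Linear convolution output length:
L = N + M - 1
  = 265 + 215 - 1
  = 479 samples

479


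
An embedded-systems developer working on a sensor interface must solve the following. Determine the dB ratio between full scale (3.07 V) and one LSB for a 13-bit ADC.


Dynamic range from full-scale to LSB:
V_min = V_max / 2^bits = 3.07 / 2^13
DR = 20 * log10(V_max / V_min)
   = 20 * log10(2^13)
   = 20 * 13 * log10(2)
   = 78.27 dB

78.27 dB


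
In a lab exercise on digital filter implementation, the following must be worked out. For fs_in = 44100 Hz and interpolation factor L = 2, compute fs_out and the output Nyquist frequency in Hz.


Step 1 — output sample rate after interpolation by L:
fs_out = L * fs_in = 2 * 44100 = 88200 Hz

Step 2 — Nyquist frequency of the output stream:
f_Nyq = fs_out / 2 = 88200 / 2 = 44100.0 Hz

fs_out = 88200 Hz; f_Nyquist = 44100.0 Hz


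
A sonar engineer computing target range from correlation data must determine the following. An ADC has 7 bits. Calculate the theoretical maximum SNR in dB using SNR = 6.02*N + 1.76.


Theoretical SNR for a full-scale sinusoid:
SNR = 6.02 * N + 1.76
    = 6.02 * 7 + 1.76
    = 42.14 + 1.76
    = 43.9 dB

43.9 dB


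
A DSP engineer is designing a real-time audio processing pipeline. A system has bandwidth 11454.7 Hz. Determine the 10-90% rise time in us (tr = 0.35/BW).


Rise time from bandwidth relationship:
tr = 0.35 / BW
   = 0.35 / 11454.7
   = 3.05551433e-05 s
   = 30.5551 us

30.5551 us


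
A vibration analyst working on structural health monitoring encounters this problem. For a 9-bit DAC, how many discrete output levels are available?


Number of quantization levels = 2^N
= 2^9
= 512

512


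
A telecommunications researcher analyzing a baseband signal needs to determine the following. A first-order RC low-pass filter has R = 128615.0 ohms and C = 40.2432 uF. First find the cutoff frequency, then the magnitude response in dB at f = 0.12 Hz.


Step 1 — cutoff frequency:
fc = 1 / (2*pi*R*C)
C = 40.2432 uF = 4.02432e-05 F
fc = 1 / (2*pi*128615.0*4.02432e-05)
   = 0.0307494 Hz

Step 2 — magnitude at f = 0.12 Hz:
|H(f)| = 1 / sqrt(1 + (f/fc)^2)
f/fc = 0.12 / 0.0307494 = 3.902515
|H| = 1 / sqrt(1 + 15.229623) = 0.2482252
|H|_dB = 20*log10(0.2482252) = -12.1 dB

fc = 0.0307494 Hz; |H(0.12 Hz)| = -12.1 dB


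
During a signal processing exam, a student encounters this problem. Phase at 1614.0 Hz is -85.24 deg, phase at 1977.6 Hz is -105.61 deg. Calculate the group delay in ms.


Group delay from phase difference:
tau = -d(phi)/d(omega)
d(phi) = -20.37 deg = -0.355524 rad
d(omega) = 2*pi*(1977.6 - 1614.0) = 2284.5662 rad/s
tau = -(-0.355524) / 2284.5662
    = 0.1556 ms

0.1556 ms


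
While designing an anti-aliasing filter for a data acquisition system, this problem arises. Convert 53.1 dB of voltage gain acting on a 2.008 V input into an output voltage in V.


Output voltage from dB gain:
V_out = V_in * 10^(gain_dB / 20)
      = 2.008 * 10^(53.1 / 20)
      = 2.008 * 451.855944
      = 907.3267 V

907.3267 V


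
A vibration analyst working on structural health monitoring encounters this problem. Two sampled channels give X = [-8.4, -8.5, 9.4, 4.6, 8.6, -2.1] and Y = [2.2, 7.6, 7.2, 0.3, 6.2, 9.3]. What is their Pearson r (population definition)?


Pearson correlation coefficient (population):
r = cov(X,Y) / (std(X) * std(Y))
Mean X = 0.6, Mean Y = 5.4667
Cov(X,Y) = 0.015
Std(X) = 7.399775, Std(Y) = 3.166316
r = 0.0006

0.0006


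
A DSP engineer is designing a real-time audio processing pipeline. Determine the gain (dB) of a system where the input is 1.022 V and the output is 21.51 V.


Voltage gain in dB:
G = 20 * log10(Vout / Vin)
  = 20 * log10(21.51 / 1.022)
  = 20 * log10(21.046967)
  = 20 * 1.32319
  = 26.46 dB

26.46 dB


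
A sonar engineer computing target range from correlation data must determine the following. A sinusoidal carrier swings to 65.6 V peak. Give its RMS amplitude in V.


RMS voltage for a sinusoidal waveform:
V_rms = V_peak / sqrt(2)
      = 65.6 / 1.414214
      = 46.386 V

46.386 V


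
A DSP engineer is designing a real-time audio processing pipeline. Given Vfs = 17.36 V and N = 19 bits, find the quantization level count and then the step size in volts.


Step 1 — number of quantization levels:
L = 2^N = 2^19 = 524288

Step 2 — LSB step size:
delta = Vfs / L
      = 17.36 / 524288
      = 3.311e-05 V

Levels = 524288; step size = 3.311e-05 V


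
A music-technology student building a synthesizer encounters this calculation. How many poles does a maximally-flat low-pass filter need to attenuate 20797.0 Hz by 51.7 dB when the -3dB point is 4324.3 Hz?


Butterworth filter order formula:
n = log10(10^(A/10) - 1) / (2 * log10(f_stop/f_pass))
10^(51.7/10) - 1 = 147909.8388
f_stop/f_pass = 20797.0 / 4324.3 = 4.8093
n = 3.7898 -> ceil = 4

4


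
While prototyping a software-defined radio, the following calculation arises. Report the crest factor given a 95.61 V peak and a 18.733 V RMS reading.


Crest factor is the ratio of peak to RMS:
CF = V_peak / V_rms
   = 95.61 / 18.733
   = 5.1038

5.1038


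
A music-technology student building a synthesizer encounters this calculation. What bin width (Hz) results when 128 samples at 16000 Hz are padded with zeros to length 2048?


Frequency resolution after zero-padding:
N_padded = 128 * 16 = 2048
df = fs / N_padded
   = 16000 / 2048
   = 7.8125 Hz

7.8125 Hz


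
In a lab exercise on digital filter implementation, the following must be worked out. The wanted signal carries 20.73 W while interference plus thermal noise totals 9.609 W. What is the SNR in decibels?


SNR in decibels:
SNR = 10 * log10(Ps / Pn)
    = 10 * log10(20.73 / 9.609)
    = 10 * log10(2.1574)
    = 10 * 0.3339
    = 3.34 dB

3.34 dB


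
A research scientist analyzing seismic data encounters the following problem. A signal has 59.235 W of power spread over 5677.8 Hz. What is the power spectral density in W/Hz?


Power spectral density:
PSD = P / BW
    = 59.235 / 5677.8
    = 0.01043274 W/Hz

0.01043274 W/Hz


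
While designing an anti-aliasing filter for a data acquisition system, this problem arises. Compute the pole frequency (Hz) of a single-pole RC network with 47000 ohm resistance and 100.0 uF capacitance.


Cutoff frequency of a first-order RC filter:
fc = 1 / (2 * pi * R * C)
C = 100.0 uF = 0.0001 F
fc = 1 / (2 * pi * 47000 * 0.0001)
   = 1 / 29.530970943744
   = 0.033863 Hz

0.033863 Hz


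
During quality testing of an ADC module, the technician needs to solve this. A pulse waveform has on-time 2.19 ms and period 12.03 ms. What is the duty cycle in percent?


Duty cycle as a percentage:
DC = (t_on / T) * 100
   = (2.19 / 12.03) * 100
   = 0.182045 * 100
   = 18.2 %

18.2 %


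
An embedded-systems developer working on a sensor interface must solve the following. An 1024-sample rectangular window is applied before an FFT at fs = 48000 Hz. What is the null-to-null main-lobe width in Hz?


Main lobe width for a rectangular window:
Width = 2 * fs / N
      = 2 * 48000 / 1024
      = 96000 / 1024
      = 93.75 Hz

93.75 Hz


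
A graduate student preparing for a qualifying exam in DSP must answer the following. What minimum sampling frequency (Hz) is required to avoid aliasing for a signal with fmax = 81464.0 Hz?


The Nyquist rate is twice the maximum frequency component.
fs_min = 2 * fmax
      = 2 * 81464.0
      = 162928.0 Hz

162928.0


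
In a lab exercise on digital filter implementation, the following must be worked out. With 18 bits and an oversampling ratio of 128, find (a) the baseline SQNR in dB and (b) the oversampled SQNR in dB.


Step 1 — baseline SQNR at Nyquist:
SQNR_base = 6.02*N + 1.76
          = 6.02*18 + 1.76
          = 110.12 dB

Step 2 — oversampling processing gain:
G = 10*log10(OSR) = 10*log10(128) = 21.07 dB

Step 3 — total:
SQNR_total = 110.12 + 21.07 = 131.19 dB

Base SQNR = 110.12 dB; oversampled SQNR = 131.19 dB


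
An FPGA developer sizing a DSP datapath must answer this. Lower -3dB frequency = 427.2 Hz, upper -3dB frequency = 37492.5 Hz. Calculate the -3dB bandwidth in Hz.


Bandwidth is the difference of -3dB frequencies:
BW = f_high - f_low
   = 37492.5 - 427.2
   = 37065.3 Hz

37065.3 Hz


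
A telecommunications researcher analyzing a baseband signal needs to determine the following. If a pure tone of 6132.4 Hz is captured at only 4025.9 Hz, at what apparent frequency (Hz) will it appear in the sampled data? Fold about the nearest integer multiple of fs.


Compute the nearest integer multiple of fs to the signal:
n = round(6132.4 / 4025.9) = 2
f_alias = |6132.4 - 2 * 4025.9|
        = |6132.4 - 8051.8|
        = 1919.4 Hz

1919.4


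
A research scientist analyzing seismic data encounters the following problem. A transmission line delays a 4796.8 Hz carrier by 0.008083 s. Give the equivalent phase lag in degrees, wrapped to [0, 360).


Phase shift from frequency and time delay:
phi = 360 * f * t_delay
    = 360 * 4796.8 * 0.008083
    = 13958.11 degrees
    mod 360 = 278.11 degrees

278.11 degrees


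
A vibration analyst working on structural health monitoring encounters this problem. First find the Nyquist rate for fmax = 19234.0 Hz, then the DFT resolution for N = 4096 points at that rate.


Step 1 — Nyquist sampling rate:
fs = 2 * fmax = 2 * 19234.0 = 38468.0 Hz

Step 2 — DFT bin spacing:
df = fs / N = 38468.0 / 4096 = 9.3916 Hz

9.3916 Hz


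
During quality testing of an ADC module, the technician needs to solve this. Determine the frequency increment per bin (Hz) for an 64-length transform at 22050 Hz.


DFT frequency resolution:
df = fs / N
   = 22050 / 64
   = 344.5312 Hz

344.5312 Hz


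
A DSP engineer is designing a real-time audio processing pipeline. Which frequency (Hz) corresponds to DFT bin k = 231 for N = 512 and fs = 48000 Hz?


Frequency of DFT bin k:
f_k = k * fs / N
    = 231 * 48000 / 512
    = 11088000 / 512
    = 21656.25 Hz

21656.25 Hz


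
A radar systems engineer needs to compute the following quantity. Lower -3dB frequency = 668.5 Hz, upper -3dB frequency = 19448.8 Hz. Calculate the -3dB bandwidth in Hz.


Bandwidth is the difference of -3dB frequencies:
BW = f_high - f_low
   = 19448.8 - 668.5
   = 18780.3 Hz

18780.3 Hz


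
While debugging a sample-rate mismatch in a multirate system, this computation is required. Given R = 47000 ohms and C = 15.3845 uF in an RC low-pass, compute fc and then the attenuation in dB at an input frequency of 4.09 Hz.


Step 1 — cutoff frequency:
fc = 1 / (2*pi*R*C)
C = 15.3845 uF = 1.53845e-05 F
fc = 1 / (2*pi*47000*1.53845e-05)
   = 0.22011 Hz

Step 2 — magnitude at f = 4.09 Hz:
|H(f)| = 1 / sqrt(1 + (f/fc)^2)
f/fc = 4.09 / 0.22011 = 18.581618
|H| = 1 / sqrt(1 + 345.276527) = 0.0537389
|H|_dB = 20*log10(0.0537389) = -25.39 dB

fc = 0.22011 Hz; |H(4.09 Hz)| = -25.39 dB


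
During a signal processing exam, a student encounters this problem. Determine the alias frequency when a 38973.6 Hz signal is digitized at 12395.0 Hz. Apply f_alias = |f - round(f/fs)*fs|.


Compute the nearest integer multiple of fs to the signal:
n = round(38973.6 / 12395.0) = 3
f_alias = |38973.6 - 3 * 12395.0|
        = |38973.6 - 37185.0|
        = 1788.6 Hz

1788.6


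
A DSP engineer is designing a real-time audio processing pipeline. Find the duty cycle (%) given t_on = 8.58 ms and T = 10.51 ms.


Duty cycle as a percentage:
DC = (t_on / T) * 100
   = (8.58 / 10.51) * 100
   = 0.816365 * 100
   = 81.64 %

81.64 %


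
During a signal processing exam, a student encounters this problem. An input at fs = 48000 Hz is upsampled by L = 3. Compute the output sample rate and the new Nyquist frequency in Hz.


Step 1 — output sample rate after interpolation by L:
fs_out = L * fs_in = 3 * 48000 = 144000 Hz

Step 2 — Nyquist frequency of the output stream:
f_Nyq = fs_out / 2 = 144000 / 2 = 72000.0 Hz

fs_out = 144000 Hz; f_Nyquist = 72000.0 Hz


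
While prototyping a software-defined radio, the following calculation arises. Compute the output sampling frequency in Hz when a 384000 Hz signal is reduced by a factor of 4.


Decimation reduces the sample rate:
fs_out = fs_in / M
       = 384000 / 4
       = 96000.0 Hz

96000.0 Hz


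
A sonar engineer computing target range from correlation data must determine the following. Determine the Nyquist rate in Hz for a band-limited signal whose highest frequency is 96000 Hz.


The Nyquist rate is twice the maximum frequency component.
fs_min = 2 * fmax
      = 2 * 96000
      = 192000 Hz

192000


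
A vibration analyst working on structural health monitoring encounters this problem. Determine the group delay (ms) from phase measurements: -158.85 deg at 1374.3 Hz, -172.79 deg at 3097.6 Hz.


Group delay from phase difference:
tau = -d(phi)/d(omega)
d(phi) = -13.94 deg = -0.243299 rad
d(omega) = 2*pi*(3097.6 - 1374.3) = 10827.8132 rad/s
tau = -(-0.243299) / 10827.8132
    = 0.0225 ms

0.0225 ms


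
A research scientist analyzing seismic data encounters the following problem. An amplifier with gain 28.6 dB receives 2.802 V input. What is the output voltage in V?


Output voltage from dB gain:
V_out = V_in * 10^(gain_dB / 20)
      = 2.802 * 10^(28.6 / 20)
      = 2.802 * 26.915348
      = 75.4168 V

75.4168 V


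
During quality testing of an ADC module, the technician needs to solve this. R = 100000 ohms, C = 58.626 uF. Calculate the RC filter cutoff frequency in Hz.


Cutoff frequency of a first-order RC filter:
fc = 1 / (2 * pi * R * C)
C = 58.626 uF = 5.8626e-05 F
fc = 1 / (2 * pi * 100000 * 5.8626e-05)
   = 1 / 36.835802181871
   = 0.027148 Hz

0.027148 Hz


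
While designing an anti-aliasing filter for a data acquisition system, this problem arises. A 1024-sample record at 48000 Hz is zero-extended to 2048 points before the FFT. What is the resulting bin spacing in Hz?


Frequency resolution after zero-padding:
N_padded = 1024 * 2 = 2048
df = fs / N_padded
   = 48000 / 2048
   = 23.4375 Hz

23.4375 Hz


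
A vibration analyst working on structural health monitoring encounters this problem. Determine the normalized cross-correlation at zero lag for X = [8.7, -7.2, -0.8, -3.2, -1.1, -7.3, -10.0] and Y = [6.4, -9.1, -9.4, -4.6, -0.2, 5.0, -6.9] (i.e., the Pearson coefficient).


Pearson correlation coefficient (population):
r = cov(X,Y) / (std(X) * std(Y))
Mean X = -2.9857, Mean Y = -2.6857
Cov(X,Y) = 17.146939
Std(X) = 5.738449, Std(Y) = 6.040915
r = 0.4946

0.4946


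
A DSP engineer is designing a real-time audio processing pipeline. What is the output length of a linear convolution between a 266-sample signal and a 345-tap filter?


Linear convolution output length:
L = N + M - 1
  = 266 + 345 - 1
  = 610 samples

610


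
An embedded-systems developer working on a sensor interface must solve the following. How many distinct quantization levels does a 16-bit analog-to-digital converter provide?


Number of quantization levels = 2^N
= 2^16
= 65536

65536


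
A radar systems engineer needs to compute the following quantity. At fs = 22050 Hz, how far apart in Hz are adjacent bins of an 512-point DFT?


DFT frequency resolution:
df = fs / N
   = 22050 / 512
   = 43.0664 Hz

43.0664 Hz


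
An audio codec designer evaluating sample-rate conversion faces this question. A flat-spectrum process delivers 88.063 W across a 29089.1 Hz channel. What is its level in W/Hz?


Power spectral density:
PSD = P / BW
    = 88.063 / 29089.1
    = 0.00302735 W/Hz

0.00302735 W/Hz


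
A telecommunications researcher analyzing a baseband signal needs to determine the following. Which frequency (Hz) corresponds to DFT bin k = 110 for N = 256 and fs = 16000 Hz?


Frequency of DFT bin k:
f_k = k * fs / N
    = 110 * 16000 / 256
    = 1760000 / 256
    = 6875.0 Hz

6875.0 Hz


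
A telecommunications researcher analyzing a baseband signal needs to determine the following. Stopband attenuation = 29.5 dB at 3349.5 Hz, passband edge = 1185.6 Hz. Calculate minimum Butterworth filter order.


Butterworth filter order formula:
n = log10(10^(A/10) - 1) / (2 * log10(f_stop/f_pass))
10^(29.5/10) - 1 = 890.2509
f_stop/f_pass = 3349.5 / 1185.6 = 2.8252
n = 3.2697 -> ceil = 4

4


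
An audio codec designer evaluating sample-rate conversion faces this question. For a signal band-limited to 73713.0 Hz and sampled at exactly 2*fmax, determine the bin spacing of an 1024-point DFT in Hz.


Step 1 — Nyquist sampling rate:
fs = 2 * fmax = 2 * 73713.0 = 147426.0 Hz

Step 2 — DFT bin spacing:
df = fs / N = 147426.0 / 1024 = 143.9707 Hz

143.9707 Hz


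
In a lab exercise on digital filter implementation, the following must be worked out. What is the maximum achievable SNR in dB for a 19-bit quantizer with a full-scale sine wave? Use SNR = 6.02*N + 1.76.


Theoretical SNR for a full-scale sinusoid:
SNR = 6.02 * N + 1.76
    = 6.02 * 19 + 1.76
    = 114.38 + 1.76
    = 116.14 dB

116.14 dB


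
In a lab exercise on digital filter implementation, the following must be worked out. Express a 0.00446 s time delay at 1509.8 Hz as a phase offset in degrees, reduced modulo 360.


Phase shift from frequency and time delay:
phi = 360 * f * t_delay
    = 360 * 1509.8 * 0.00446
    = 2424.13 degrees
    mod 360 = 264.13 degrees

264.13 degrees


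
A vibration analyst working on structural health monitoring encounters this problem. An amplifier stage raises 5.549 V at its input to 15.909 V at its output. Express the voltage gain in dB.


Voltage gain in dB:
G = 20 * log10(Vout / Vin)
  = 20 * log10(15.909 / 5.549)
  = 20 * log10(2.867003)
  = 20 * 0.457428
  = 9.15 dB

9.15 dB


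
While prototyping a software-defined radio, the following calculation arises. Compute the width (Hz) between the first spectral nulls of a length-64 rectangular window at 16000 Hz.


Main lobe width for a rectangular window:
Width = 2 * fs / N
      = 2 * 16000 / 64
      = 32000 / 64
      = 500.0 Hz

500.0 Hz


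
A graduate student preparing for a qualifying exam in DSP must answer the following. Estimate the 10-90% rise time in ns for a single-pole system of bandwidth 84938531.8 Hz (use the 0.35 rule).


Rise time from bandwidth relationship:
tr = 0.35 / BW
   = 0.35 / 84938531.8
   = 4.120626912e-09 s
   = 4.1206 ns

4.1206 ns


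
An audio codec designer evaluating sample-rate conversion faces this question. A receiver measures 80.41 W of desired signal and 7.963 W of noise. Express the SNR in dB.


SNR in decibels:
SNR = 10 * log10(Ps / Pn)
    = 10 * log10(80.41 / 7.963)
    = 10 * log10(10.098)
    = 10 * 1.0042
    = 10.04 dB

10.04 dB
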